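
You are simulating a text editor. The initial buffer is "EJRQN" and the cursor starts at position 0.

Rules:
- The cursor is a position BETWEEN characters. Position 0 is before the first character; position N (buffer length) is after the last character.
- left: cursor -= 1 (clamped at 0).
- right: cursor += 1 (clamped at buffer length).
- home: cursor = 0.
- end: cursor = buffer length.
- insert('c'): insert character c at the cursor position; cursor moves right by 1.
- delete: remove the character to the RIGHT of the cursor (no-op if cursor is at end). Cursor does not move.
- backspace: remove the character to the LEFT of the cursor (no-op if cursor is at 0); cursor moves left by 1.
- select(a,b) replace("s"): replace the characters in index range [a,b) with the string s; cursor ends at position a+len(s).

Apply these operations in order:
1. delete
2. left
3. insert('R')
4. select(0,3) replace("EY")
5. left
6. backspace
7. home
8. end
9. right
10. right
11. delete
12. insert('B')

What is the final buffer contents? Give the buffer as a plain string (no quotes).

Answer: YQNB

Derivation:
After op 1 (delete): buf='JRQN' cursor=0
After op 2 (left): buf='JRQN' cursor=0
After op 3 (insert('R')): buf='RJRQN' cursor=1
After op 4 (select(0,3) replace("EY")): buf='EYQN' cursor=2
After op 5 (left): buf='EYQN' cursor=1
After op 6 (backspace): buf='YQN' cursor=0
After op 7 (home): buf='YQN' cursor=0
After op 8 (end): buf='YQN' cursor=3
After op 9 (right): buf='YQN' cursor=3
After op 10 (right): buf='YQN' cursor=3
After op 11 (delete): buf='YQN' cursor=3
After op 12 (insert('B')): buf='YQNB' cursor=4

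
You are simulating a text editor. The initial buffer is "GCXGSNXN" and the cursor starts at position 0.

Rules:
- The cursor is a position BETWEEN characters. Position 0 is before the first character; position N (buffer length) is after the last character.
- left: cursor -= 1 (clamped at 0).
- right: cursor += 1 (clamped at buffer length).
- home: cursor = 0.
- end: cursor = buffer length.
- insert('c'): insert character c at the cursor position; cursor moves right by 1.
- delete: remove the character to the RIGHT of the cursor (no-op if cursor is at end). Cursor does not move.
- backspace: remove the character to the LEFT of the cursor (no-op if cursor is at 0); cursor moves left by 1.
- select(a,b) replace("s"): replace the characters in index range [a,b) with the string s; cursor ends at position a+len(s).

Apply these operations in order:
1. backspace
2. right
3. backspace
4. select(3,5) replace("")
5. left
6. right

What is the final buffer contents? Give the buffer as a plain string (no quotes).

After op 1 (backspace): buf='GCXGSNXN' cursor=0
After op 2 (right): buf='GCXGSNXN' cursor=1
After op 3 (backspace): buf='CXGSNXN' cursor=0
After op 4 (select(3,5) replace("")): buf='CXGXN' cursor=3
After op 5 (left): buf='CXGXN' cursor=2
After op 6 (right): buf='CXGXN' cursor=3

Answer: CXGXN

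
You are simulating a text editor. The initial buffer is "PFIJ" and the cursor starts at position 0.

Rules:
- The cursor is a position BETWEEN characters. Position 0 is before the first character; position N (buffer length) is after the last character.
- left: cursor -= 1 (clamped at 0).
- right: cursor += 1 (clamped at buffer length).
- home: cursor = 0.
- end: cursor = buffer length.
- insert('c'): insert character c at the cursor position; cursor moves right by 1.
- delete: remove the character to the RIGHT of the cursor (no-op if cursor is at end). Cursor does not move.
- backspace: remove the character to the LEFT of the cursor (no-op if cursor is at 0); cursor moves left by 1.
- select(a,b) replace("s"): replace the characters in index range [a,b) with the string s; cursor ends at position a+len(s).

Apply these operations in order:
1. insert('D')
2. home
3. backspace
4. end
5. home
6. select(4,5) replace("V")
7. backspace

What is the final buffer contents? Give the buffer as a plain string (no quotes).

Answer: DPFI

Derivation:
After op 1 (insert('D')): buf='DPFIJ' cursor=1
After op 2 (home): buf='DPFIJ' cursor=0
After op 3 (backspace): buf='DPFIJ' cursor=0
After op 4 (end): buf='DPFIJ' cursor=5
After op 5 (home): buf='DPFIJ' cursor=0
After op 6 (select(4,5) replace("V")): buf='DPFIV' cursor=5
After op 7 (backspace): buf='DPFI' cursor=4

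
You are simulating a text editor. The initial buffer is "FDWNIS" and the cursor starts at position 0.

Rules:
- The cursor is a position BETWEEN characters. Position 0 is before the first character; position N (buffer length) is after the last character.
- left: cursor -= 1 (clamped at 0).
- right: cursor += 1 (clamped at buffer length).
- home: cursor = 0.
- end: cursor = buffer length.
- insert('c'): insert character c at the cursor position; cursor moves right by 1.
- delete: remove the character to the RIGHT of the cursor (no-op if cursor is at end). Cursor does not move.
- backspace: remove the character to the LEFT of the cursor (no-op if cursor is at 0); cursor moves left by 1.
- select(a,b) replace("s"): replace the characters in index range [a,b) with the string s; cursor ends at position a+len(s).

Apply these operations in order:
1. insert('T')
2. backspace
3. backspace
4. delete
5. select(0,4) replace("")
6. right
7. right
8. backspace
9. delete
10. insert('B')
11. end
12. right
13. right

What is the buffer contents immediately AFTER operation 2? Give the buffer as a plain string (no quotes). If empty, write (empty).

After op 1 (insert('T')): buf='TFDWNIS' cursor=1
After op 2 (backspace): buf='FDWNIS' cursor=0

Answer: FDWNIS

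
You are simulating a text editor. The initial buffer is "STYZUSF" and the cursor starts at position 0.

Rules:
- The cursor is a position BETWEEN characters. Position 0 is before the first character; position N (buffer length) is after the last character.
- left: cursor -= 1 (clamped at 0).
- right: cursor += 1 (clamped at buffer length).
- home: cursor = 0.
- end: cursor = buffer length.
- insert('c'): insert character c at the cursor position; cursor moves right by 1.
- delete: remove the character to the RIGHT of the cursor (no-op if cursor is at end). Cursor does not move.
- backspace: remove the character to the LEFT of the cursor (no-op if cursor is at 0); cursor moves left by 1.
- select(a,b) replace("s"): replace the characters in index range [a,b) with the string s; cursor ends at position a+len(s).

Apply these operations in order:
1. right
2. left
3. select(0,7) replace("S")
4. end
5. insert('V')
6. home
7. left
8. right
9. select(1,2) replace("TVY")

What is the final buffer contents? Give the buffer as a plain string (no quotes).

Answer: STVY

Derivation:
After op 1 (right): buf='STYZUSF' cursor=1
After op 2 (left): buf='STYZUSF' cursor=0
After op 3 (select(0,7) replace("S")): buf='S' cursor=1
After op 4 (end): buf='S' cursor=1
After op 5 (insert('V')): buf='SV' cursor=2
After op 6 (home): buf='SV' cursor=0
After op 7 (left): buf='SV' cursor=0
After op 8 (right): buf='SV' cursor=1
After op 9 (select(1,2) replace("TVY")): buf='STVY' cursor=4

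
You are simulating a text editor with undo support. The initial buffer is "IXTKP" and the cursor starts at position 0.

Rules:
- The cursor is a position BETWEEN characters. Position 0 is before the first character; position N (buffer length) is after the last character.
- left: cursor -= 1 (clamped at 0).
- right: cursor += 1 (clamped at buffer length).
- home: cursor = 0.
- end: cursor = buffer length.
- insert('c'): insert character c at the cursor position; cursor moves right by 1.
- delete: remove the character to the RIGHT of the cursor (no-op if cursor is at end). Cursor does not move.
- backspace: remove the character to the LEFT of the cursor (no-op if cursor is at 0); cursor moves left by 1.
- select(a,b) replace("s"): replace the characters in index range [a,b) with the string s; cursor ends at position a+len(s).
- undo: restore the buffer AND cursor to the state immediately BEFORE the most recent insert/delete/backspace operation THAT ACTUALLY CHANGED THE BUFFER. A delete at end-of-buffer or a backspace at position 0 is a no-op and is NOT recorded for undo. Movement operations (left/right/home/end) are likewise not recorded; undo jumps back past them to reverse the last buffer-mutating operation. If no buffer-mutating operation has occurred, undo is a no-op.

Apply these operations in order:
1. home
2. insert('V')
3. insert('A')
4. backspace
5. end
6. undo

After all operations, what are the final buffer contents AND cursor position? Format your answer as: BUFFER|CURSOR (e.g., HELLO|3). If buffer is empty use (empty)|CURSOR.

After op 1 (home): buf='IXTKP' cursor=0
After op 2 (insert('V')): buf='VIXTKP' cursor=1
After op 3 (insert('A')): buf='VAIXTKP' cursor=2
After op 4 (backspace): buf='VIXTKP' cursor=1
After op 5 (end): buf='VIXTKP' cursor=6
After op 6 (undo): buf='VAIXTKP' cursor=2

Answer: VAIXTKP|2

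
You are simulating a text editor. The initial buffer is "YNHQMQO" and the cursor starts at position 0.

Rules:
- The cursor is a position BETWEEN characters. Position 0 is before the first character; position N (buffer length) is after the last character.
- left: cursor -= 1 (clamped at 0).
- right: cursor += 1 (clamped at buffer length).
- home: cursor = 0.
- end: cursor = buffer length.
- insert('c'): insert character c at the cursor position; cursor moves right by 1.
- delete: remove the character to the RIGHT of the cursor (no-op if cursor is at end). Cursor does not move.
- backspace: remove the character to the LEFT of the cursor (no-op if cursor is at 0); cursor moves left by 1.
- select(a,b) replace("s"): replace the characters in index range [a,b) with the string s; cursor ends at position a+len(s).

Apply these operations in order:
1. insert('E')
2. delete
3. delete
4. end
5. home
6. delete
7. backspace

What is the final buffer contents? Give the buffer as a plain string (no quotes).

After op 1 (insert('E')): buf='EYNHQMQO' cursor=1
After op 2 (delete): buf='ENHQMQO' cursor=1
After op 3 (delete): buf='EHQMQO' cursor=1
After op 4 (end): buf='EHQMQO' cursor=6
After op 5 (home): buf='EHQMQO' cursor=0
After op 6 (delete): buf='HQMQO' cursor=0
After op 7 (backspace): buf='HQMQO' cursor=0

Answer: HQMQO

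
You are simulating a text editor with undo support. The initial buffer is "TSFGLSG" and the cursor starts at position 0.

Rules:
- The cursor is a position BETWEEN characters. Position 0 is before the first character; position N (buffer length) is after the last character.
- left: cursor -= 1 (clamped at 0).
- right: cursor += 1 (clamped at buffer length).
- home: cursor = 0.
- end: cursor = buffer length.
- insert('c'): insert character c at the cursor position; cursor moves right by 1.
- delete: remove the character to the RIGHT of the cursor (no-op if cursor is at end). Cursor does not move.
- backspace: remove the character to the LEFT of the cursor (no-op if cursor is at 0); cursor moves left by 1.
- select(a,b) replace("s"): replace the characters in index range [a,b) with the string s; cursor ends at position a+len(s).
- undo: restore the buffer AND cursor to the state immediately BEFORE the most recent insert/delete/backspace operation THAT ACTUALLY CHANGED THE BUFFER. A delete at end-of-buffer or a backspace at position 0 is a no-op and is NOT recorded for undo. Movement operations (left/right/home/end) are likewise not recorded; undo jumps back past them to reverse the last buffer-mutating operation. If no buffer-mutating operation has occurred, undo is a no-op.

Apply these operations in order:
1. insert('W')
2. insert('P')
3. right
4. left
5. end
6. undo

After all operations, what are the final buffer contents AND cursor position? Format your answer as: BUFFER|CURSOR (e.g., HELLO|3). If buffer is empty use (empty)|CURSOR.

Answer: WTSFGLSG|1

Derivation:
After op 1 (insert('W')): buf='WTSFGLSG' cursor=1
After op 2 (insert('P')): buf='WPTSFGLSG' cursor=2
After op 3 (right): buf='WPTSFGLSG' cursor=3
After op 4 (left): buf='WPTSFGLSG' cursor=2
After op 5 (end): buf='WPTSFGLSG' cursor=9
After op 6 (undo): buf='WTSFGLSG' cursor=1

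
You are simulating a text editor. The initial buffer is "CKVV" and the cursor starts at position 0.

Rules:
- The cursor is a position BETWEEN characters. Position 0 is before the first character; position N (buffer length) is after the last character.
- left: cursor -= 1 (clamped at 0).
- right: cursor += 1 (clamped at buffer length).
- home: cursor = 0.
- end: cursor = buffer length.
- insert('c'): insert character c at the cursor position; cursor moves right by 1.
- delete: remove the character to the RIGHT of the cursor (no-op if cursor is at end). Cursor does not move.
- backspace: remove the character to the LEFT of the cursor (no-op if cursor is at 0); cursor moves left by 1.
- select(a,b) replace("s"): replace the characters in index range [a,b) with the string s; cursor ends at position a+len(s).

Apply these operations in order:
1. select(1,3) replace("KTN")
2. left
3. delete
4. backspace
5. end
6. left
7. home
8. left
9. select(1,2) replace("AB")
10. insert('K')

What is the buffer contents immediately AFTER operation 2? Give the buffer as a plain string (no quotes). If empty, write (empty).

After op 1 (select(1,3) replace("KTN")): buf='CKTNV' cursor=4
After op 2 (left): buf='CKTNV' cursor=3

Answer: CKTNV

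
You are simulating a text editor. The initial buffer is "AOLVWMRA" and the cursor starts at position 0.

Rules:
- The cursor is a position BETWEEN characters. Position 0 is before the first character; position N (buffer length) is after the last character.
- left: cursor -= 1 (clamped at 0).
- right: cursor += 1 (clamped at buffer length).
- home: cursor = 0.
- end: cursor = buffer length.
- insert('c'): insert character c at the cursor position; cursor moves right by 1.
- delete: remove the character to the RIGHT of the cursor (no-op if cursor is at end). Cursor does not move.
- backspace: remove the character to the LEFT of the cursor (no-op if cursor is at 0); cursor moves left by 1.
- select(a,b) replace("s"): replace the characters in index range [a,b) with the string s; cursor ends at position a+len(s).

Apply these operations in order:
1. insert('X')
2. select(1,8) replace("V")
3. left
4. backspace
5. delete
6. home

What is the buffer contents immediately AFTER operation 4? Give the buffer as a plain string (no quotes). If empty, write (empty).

After op 1 (insert('X')): buf='XAOLVWMRA' cursor=1
After op 2 (select(1,8) replace("V")): buf='XVA' cursor=2
After op 3 (left): buf='XVA' cursor=1
After op 4 (backspace): buf='VA' cursor=0

Answer: VA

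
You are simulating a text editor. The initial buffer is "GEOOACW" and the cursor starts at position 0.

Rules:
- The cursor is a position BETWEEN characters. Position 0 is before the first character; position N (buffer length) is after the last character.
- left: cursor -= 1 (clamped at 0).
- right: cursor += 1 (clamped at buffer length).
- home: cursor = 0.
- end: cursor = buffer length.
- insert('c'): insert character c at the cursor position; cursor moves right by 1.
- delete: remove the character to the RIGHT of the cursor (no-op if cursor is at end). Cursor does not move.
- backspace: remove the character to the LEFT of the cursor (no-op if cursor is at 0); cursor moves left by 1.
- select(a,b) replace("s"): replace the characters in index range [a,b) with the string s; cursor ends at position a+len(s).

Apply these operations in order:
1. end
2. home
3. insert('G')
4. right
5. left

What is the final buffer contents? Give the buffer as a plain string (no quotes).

After op 1 (end): buf='GEOOACW' cursor=7
After op 2 (home): buf='GEOOACW' cursor=0
After op 3 (insert('G')): buf='GGEOOACW' cursor=1
After op 4 (right): buf='GGEOOACW' cursor=2
After op 5 (left): buf='GGEOOACW' cursor=1

Answer: GGEOOACW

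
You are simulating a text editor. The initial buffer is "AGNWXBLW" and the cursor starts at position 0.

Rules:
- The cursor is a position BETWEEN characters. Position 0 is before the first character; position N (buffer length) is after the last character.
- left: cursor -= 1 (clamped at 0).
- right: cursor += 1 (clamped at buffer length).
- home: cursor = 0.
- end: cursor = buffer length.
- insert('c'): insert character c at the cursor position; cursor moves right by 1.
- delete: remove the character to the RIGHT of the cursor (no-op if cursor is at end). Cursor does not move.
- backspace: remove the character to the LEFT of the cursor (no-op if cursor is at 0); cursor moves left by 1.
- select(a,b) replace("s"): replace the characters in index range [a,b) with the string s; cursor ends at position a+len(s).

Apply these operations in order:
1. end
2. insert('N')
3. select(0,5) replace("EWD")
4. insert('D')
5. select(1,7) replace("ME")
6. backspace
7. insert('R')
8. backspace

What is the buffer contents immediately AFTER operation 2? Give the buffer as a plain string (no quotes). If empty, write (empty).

Answer: AGNWXBLWN

Derivation:
After op 1 (end): buf='AGNWXBLW' cursor=8
After op 2 (insert('N')): buf='AGNWXBLWN' cursor=9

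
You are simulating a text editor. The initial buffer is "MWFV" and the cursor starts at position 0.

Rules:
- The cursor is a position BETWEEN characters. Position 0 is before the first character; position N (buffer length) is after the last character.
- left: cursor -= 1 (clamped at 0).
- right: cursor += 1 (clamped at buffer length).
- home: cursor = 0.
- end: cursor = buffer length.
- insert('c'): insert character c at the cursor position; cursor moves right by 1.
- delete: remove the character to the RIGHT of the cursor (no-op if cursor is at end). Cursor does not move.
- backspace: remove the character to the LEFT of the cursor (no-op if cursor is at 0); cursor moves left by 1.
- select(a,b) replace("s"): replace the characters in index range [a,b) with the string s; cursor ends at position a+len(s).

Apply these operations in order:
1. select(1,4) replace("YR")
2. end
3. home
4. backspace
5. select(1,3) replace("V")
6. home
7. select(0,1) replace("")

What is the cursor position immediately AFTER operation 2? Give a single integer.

Answer: 3

Derivation:
After op 1 (select(1,4) replace("YR")): buf='MYR' cursor=3
After op 2 (end): buf='MYR' cursor=3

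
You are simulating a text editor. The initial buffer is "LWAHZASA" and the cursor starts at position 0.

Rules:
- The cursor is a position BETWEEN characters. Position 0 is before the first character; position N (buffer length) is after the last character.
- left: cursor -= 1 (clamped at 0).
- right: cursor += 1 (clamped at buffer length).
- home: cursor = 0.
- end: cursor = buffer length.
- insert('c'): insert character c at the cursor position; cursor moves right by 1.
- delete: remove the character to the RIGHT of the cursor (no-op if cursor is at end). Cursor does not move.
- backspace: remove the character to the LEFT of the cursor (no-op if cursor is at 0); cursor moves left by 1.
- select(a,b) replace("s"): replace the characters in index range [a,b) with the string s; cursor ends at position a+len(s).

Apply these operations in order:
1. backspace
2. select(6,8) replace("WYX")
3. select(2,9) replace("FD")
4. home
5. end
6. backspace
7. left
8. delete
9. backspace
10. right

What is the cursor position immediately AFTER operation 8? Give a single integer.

After op 1 (backspace): buf='LWAHZASA' cursor=0
After op 2 (select(6,8) replace("WYX")): buf='LWAHZAWYX' cursor=9
After op 3 (select(2,9) replace("FD")): buf='LWFD' cursor=4
After op 4 (home): buf='LWFD' cursor=0
After op 5 (end): buf='LWFD' cursor=4
After op 6 (backspace): buf='LWF' cursor=3
After op 7 (left): buf='LWF' cursor=2
After op 8 (delete): buf='LW' cursor=2

Answer: 2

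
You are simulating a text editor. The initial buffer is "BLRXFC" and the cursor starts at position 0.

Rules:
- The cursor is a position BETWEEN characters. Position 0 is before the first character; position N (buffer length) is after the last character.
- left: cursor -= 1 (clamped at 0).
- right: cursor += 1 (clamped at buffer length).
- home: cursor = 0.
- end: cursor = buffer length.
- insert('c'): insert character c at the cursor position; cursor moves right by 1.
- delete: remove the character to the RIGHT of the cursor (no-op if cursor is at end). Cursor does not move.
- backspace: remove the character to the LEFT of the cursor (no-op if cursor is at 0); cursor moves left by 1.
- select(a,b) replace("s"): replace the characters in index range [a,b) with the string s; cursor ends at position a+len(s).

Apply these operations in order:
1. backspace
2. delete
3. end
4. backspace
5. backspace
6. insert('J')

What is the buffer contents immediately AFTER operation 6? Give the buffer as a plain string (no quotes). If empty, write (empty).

After op 1 (backspace): buf='BLRXFC' cursor=0
After op 2 (delete): buf='LRXFC' cursor=0
After op 3 (end): buf='LRXFC' cursor=5
After op 4 (backspace): buf='LRXF' cursor=4
After op 5 (backspace): buf='LRX' cursor=3
After op 6 (insert('J')): buf='LRXJ' cursor=4

Answer: LRXJ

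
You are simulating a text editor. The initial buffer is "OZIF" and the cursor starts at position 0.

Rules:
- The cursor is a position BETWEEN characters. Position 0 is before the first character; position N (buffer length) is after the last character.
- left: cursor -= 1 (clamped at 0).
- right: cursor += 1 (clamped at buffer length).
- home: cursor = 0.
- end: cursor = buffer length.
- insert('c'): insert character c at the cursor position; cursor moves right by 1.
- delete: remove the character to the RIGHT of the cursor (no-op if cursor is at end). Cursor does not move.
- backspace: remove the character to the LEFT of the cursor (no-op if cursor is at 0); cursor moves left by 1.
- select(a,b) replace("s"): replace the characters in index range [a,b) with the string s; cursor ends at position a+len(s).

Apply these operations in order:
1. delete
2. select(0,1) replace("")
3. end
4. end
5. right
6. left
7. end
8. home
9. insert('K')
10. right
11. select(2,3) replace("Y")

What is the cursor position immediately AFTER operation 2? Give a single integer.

After op 1 (delete): buf='ZIF' cursor=0
After op 2 (select(0,1) replace("")): buf='IF' cursor=0

Answer: 0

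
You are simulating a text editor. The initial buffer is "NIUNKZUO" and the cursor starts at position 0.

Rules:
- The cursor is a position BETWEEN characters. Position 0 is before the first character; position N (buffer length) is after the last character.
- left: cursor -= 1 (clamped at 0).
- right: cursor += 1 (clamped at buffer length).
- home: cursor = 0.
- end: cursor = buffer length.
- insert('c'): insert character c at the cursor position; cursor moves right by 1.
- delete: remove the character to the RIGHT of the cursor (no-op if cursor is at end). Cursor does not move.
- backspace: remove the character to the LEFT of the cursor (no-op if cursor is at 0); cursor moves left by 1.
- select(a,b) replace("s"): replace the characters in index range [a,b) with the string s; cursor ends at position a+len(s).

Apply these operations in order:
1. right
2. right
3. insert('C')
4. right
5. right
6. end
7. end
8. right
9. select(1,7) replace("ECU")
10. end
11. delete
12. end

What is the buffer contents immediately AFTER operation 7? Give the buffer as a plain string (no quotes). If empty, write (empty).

Answer: NICUNKZUO

Derivation:
After op 1 (right): buf='NIUNKZUO' cursor=1
After op 2 (right): buf='NIUNKZUO' cursor=2
After op 3 (insert('C')): buf='NICUNKZUO' cursor=3
After op 4 (right): buf='NICUNKZUO' cursor=4
After op 5 (right): buf='NICUNKZUO' cursor=5
After op 6 (end): buf='NICUNKZUO' cursor=9
After op 7 (end): buf='NICUNKZUO' cursor=9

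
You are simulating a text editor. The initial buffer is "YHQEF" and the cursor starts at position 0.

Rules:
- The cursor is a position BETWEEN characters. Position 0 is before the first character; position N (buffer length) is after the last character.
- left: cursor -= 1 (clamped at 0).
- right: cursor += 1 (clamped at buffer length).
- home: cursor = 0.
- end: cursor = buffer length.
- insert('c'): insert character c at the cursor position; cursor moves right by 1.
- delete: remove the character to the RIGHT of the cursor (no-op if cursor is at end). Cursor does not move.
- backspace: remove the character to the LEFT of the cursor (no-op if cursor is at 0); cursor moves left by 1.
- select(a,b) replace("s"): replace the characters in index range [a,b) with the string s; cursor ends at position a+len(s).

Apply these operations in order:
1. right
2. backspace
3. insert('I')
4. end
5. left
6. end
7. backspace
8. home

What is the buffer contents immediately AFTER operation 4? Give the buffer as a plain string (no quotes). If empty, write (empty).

After op 1 (right): buf='YHQEF' cursor=1
After op 2 (backspace): buf='HQEF' cursor=0
After op 3 (insert('I')): buf='IHQEF' cursor=1
After op 4 (end): buf='IHQEF' cursor=5

Answer: IHQEF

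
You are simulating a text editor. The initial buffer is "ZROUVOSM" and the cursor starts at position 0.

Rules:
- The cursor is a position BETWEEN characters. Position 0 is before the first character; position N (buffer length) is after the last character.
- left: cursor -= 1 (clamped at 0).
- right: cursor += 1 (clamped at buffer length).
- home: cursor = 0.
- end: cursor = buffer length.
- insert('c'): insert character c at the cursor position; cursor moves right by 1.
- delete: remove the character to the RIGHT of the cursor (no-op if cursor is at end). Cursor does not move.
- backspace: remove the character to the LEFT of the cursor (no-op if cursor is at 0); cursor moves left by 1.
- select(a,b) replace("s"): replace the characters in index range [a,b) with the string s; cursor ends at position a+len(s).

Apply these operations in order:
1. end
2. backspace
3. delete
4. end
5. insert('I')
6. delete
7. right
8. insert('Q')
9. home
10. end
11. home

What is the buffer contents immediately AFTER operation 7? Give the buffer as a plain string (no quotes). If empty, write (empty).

Answer: ZROUVOSI

Derivation:
After op 1 (end): buf='ZROUVOSM' cursor=8
After op 2 (backspace): buf='ZROUVOS' cursor=7
After op 3 (delete): buf='ZROUVOS' cursor=7
After op 4 (end): buf='ZROUVOS' cursor=7
After op 5 (insert('I')): buf='ZROUVOSI' cursor=8
After op 6 (delete): buf='ZROUVOSI' cursor=8
After op 7 (right): buf='ZROUVOSI' cursor=8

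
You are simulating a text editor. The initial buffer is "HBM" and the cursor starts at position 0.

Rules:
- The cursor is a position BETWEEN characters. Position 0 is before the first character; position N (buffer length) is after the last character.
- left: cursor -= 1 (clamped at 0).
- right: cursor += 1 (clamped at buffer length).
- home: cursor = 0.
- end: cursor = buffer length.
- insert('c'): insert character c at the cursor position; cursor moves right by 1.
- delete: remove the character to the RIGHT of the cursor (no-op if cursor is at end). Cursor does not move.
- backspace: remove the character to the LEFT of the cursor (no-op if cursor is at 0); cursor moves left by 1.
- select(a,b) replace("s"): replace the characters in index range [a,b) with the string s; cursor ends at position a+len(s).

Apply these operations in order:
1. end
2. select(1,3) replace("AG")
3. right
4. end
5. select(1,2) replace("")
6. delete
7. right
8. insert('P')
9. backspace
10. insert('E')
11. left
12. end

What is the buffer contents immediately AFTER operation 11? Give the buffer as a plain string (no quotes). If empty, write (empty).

After op 1 (end): buf='HBM' cursor=3
After op 2 (select(1,3) replace("AG")): buf='HAG' cursor=3
After op 3 (right): buf='HAG' cursor=3
After op 4 (end): buf='HAG' cursor=3
After op 5 (select(1,2) replace("")): buf='HG' cursor=1
After op 6 (delete): buf='H' cursor=1
After op 7 (right): buf='H' cursor=1
After op 8 (insert('P')): buf='HP' cursor=2
After op 9 (backspace): buf='H' cursor=1
After op 10 (insert('E')): buf='HE' cursor=2
After op 11 (left): buf='HE' cursor=1

Answer: HE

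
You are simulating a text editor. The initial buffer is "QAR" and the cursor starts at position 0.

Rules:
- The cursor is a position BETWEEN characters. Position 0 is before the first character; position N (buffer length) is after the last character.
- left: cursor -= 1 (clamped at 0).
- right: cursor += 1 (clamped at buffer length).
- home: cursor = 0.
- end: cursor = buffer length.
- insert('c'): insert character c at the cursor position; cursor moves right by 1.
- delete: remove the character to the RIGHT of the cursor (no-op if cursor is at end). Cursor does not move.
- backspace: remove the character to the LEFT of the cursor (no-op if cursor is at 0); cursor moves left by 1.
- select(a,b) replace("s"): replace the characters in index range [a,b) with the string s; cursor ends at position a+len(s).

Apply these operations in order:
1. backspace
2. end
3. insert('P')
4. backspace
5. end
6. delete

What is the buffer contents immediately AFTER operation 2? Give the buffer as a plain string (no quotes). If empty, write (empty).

Answer: QAR

Derivation:
After op 1 (backspace): buf='QAR' cursor=0
After op 2 (end): buf='QAR' cursor=3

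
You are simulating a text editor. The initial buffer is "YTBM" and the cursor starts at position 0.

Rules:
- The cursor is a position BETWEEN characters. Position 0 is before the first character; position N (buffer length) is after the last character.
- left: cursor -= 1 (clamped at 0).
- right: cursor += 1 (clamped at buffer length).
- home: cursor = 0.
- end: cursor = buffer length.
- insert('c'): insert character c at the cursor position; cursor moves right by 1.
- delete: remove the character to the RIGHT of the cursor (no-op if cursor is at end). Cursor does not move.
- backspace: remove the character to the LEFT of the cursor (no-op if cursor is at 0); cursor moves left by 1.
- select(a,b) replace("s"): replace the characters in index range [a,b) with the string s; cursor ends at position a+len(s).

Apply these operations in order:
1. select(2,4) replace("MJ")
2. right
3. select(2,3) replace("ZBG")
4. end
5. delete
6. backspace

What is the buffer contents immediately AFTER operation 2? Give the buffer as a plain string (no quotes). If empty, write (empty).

Answer: YTMJ

Derivation:
After op 1 (select(2,4) replace("MJ")): buf='YTMJ' cursor=4
After op 2 (right): buf='YTMJ' cursor=4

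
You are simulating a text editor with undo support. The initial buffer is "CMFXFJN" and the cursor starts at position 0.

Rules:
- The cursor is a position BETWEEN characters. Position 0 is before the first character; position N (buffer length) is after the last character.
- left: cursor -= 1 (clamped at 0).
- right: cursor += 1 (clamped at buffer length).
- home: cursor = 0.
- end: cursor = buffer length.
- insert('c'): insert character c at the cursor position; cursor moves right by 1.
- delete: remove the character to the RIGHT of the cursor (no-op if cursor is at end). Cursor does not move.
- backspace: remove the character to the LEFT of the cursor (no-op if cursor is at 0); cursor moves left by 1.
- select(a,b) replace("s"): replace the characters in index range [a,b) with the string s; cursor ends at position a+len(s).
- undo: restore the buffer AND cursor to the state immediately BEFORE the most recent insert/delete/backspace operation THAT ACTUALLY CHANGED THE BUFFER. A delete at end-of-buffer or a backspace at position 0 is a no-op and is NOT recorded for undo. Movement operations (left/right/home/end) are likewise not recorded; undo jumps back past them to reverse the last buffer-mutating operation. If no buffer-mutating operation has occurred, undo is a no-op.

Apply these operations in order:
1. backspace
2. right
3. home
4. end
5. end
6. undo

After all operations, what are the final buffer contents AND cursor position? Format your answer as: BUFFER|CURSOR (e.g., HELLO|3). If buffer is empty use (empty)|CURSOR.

After op 1 (backspace): buf='CMFXFJN' cursor=0
After op 2 (right): buf='CMFXFJN' cursor=1
After op 3 (home): buf='CMFXFJN' cursor=0
After op 4 (end): buf='CMFXFJN' cursor=7
After op 5 (end): buf='CMFXFJN' cursor=7
After op 6 (undo): buf='CMFXFJN' cursor=7

Answer: CMFXFJN|7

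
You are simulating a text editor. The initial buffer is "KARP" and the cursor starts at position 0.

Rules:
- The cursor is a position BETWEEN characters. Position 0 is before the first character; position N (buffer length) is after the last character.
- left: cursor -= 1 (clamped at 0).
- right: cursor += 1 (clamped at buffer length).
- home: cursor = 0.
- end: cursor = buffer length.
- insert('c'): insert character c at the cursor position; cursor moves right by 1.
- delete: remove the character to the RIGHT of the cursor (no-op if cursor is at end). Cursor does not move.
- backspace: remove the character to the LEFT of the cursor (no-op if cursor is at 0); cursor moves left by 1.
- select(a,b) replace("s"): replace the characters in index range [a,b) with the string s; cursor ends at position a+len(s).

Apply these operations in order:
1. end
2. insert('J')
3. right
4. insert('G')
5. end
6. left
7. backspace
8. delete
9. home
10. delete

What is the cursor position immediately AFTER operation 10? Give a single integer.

Answer: 0

Derivation:
After op 1 (end): buf='KARP' cursor=4
After op 2 (insert('J')): buf='KARPJ' cursor=5
After op 3 (right): buf='KARPJ' cursor=5
After op 4 (insert('G')): buf='KARPJG' cursor=6
After op 5 (end): buf='KARPJG' cursor=6
After op 6 (left): buf='KARPJG' cursor=5
After op 7 (backspace): buf='KARPG' cursor=4
After op 8 (delete): buf='KARP' cursor=4
After op 9 (home): buf='KARP' cursor=0
After op 10 (delete): buf='ARP' cursor=0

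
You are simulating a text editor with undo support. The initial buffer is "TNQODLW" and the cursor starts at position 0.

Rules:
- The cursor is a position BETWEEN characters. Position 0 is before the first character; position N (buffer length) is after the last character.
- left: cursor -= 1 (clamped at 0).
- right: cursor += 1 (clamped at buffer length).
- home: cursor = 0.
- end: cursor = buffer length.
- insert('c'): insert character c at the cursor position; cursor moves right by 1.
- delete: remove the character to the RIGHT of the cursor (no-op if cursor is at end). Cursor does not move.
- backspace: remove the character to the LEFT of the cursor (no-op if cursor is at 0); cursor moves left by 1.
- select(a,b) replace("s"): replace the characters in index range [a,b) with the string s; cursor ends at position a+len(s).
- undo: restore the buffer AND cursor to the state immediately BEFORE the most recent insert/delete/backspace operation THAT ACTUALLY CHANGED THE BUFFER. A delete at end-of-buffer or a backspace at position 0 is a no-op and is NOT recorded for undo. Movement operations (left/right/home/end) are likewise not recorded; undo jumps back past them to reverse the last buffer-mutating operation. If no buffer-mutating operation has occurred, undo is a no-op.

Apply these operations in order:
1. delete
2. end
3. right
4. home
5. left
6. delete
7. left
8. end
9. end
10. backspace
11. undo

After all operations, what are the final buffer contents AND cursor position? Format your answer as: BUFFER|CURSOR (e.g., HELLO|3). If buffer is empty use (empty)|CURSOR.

Answer: QODLW|5

Derivation:
After op 1 (delete): buf='NQODLW' cursor=0
After op 2 (end): buf='NQODLW' cursor=6
After op 3 (right): buf='NQODLW' cursor=6
After op 4 (home): buf='NQODLW' cursor=0
After op 5 (left): buf='NQODLW' cursor=0
After op 6 (delete): buf='QODLW' cursor=0
After op 7 (left): buf='QODLW' cursor=0
After op 8 (end): buf='QODLW' cursor=5
After op 9 (end): buf='QODLW' cursor=5
After op 10 (backspace): buf='QODL' cursor=4
After op 11 (undo): buf='QODLW' cursor=5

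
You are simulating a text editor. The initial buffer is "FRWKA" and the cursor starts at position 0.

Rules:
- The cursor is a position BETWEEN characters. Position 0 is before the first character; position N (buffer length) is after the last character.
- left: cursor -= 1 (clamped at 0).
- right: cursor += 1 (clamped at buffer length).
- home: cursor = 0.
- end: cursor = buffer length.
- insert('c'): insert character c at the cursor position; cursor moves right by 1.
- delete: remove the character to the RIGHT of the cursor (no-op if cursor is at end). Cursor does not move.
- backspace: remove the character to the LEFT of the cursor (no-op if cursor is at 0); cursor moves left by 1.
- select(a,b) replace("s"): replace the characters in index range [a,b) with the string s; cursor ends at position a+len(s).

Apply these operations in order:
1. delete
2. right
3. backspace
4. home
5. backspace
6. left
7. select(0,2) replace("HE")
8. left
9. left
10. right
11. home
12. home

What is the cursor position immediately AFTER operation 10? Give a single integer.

After op 1 (delete): buf='RWKA' cursor=0
After op 2 (right): buf='RWKA' cursor=1
After op 3 (backspace): buf='WKA' cursor=0
After op 4 (home): buf='WKA' cursor=0
After op 5 (backspace): buf='WKA' cursor=0
After op 6 (left): buf='WKA' cursor=0
After op 7 (select(0,2) replace("HE")): buf='HEA' cursor=2
After op 8 (left): buf='HEA' cursor=1
After op 9 (left): buf='HEA' cursor=0
After op 10 (right): buf='HEA' cursor=1

Answer: 1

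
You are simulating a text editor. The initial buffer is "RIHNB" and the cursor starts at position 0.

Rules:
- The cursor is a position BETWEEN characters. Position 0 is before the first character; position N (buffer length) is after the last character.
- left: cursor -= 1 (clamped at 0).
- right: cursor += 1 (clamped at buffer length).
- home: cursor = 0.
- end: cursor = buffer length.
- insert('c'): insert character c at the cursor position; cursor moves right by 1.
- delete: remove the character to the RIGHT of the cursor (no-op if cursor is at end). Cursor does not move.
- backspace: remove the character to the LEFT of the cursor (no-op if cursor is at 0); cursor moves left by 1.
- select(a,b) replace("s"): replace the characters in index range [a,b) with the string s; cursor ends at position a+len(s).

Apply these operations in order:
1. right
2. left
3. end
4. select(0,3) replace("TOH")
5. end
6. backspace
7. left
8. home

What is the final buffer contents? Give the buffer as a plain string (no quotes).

Answer: TOHN

Derivation:
After op 1 (right): buf='RIHNB' cursor=1
After op 2 (left): buf='RIHNB' cursor=0
After op 3 (end): buf='RIHNB' cursor=5
After op 4 (select(0,3) replace("TOH")): buf='TOHNB' cursor=3
After op 5 (end): buf='TOHNB' cursor=5
After op 6 (backspace): buf='TOHN' cursor=4
After op 7 (left): buf='TOHN' cursor=3
After op 8 (home): buf='TOHN' cursor=0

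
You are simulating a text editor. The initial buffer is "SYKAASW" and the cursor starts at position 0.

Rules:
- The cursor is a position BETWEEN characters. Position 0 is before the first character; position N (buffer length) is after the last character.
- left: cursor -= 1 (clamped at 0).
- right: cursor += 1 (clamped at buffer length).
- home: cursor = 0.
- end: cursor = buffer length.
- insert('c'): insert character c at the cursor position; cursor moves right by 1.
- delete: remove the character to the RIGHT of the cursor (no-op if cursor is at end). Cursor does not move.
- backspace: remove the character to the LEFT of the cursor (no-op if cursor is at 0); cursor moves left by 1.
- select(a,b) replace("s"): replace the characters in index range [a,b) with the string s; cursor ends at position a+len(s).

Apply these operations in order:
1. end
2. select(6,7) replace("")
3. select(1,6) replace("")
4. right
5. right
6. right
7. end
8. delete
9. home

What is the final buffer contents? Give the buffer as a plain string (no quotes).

Answer: S

Derivation:
After op 1 (end): buf='SYKAASW' cursor=7
After op 2 (select(6,7) replace("")): buf='SYKAAS' cursor=6
After op 3 (select(1,6) replace("")): buf='S' cursor=1
After op 4 (right): buf='S' cursor=1
After op 5 (right): buf='S' cursor=1
After op 6 (right): buf='S' cursor=1
After op 7 (end): buf='S' cursor=1
After op 8 (delete): buf='S' cursor=1
After op 9 (home): buf='S' cursor=0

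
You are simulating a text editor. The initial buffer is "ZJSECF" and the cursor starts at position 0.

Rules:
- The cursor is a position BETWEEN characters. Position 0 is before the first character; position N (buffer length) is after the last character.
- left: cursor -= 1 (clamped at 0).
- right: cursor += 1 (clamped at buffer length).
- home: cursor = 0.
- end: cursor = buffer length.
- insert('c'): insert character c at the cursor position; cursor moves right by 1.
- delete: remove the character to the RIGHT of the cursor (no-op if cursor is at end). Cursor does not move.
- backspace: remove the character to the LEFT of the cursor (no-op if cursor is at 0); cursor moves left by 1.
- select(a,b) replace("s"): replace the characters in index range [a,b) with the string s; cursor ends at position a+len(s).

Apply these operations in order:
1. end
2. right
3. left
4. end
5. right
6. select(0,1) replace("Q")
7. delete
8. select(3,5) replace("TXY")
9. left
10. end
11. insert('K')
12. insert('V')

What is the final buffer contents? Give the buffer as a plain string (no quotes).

After op 1 (end): buf='ZJSECF' cursor=6
After op 2 (right): buf='ZJSECF' cursor=6
After op 3 (left): buf='ZJSECF' cursor=5
After op 4 (end): buf='ZJSECF' cursor=6
After op 5 (right): buf='ZJSECF' cursor=6
After op 6 (select(0,1) replace("Q")): buf='QJSECF' cursor=1
After op 7 (delete): buf='QSECF' cursor=1
After op 8 (select(3,5) replace("TXY")): buf='QSETXY' cursor=6
After op 9 (left): buf='QSETXY' cursor=5
After op 10 (end): buf='QSETXY' cursor=6
After op 11 (insert('K')): buf='QSETXYK' cursor=7
After op 12 (insert('V')): buf='QSETXYKV' cursor=8

Answer: QSETXYKV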